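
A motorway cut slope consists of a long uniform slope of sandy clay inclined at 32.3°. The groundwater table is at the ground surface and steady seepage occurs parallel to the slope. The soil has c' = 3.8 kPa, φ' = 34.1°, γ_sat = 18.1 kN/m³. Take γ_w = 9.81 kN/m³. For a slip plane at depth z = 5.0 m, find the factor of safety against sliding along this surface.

With seepage parallel to the slope and the water table at the surface, the effective normal stress on the slip plane uses the buoyant unit weight γ' = γ_sat − γ_w while the driving shear stress uses γ_sat:
FS = [c' + γ' z cos²β tanφ'] / [γ_sat z sinβ cosβ]
γ' = 18.1 − 9.81 = 8.29 kN/m³
Numerator = 3.8 + 8.29·5.0·cos²32.3°·tan34.1° = 3.8 + 8.29·5.0·0.7145·0.6771 = 23.851 kPa
Denominator = 18.1·5.0·sin32.3°·cos32.3° = 18.1·5.0·0.5344·0.8453 = 40.876 kPa
FS = 23.851 / 40.876 = 0.583

FS = 0.58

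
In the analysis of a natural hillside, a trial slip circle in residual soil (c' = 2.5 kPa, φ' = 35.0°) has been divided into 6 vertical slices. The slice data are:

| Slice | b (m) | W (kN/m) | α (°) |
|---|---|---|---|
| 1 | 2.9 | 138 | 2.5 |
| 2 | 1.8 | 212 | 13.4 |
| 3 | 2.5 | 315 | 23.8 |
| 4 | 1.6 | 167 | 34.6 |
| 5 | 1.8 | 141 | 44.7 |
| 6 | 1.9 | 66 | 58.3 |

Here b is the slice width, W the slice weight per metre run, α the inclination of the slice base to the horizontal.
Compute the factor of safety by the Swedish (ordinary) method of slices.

FS = 1.55

Ordinary method of slices: FS = Σ[c'·Δl_i + (W_i cosα_i)·tanφ'] / Σ W_i sinα_i, with Δl_i = b_i / cosα_i.
Slice 1: Δl = 2.9/cos2.5° = 2.903 m; N'_1 = 138·cos2.5° = 137.9; c'Δl = 7.26; W sinα = 6.0
Slice 2: Δl = 1.8/cos13.4° = 1.850 m; N'_2 = 212·cos13.4° = 206.2; c'Δl = 4.63; W sinα = 49.1
Slice 3: Δl = 2.5/cos23.8° = 2.732 m; N'_3 = 315·cos23.8° = 288.2; c'Δl = 6.83; W sinα = 127.1
Slice 4: Δl = 1.6/cos34.6° = 1.944 m; N'_4 = 167·cos34.6° = 137.5; c'Δl = 4.86; W sinα = 94.8
Slice 5: Δl = 1.8/cos44.7° = 2.532 m; N'_5 = 141·cos44.7° = 100.2; c'Δl = 6.33; W sinα = 99.2
Slice 6: Δl = 1.9/cos58.3° = 3.616 m; N'_6 = 66·cos58.3° = 34.7; c'Δl = 9.04; W sinα = 56.2
Σc'Δl = 38.9 kN/m; ΣN' = 904.7 kN/m; ΣW sinα = 432.4 kN/m
Resisting = 38.9 + 904.7·tan35.0° = 38.9 + 633.5 = 672.4 kN/m
FS = 672.4 / 432.4 = 1.555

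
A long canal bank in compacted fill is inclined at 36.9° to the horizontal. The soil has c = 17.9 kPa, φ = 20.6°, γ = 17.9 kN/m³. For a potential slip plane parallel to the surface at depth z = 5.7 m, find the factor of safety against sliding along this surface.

FS = 0.87

For an infinite slope with a slip plane parallel to the surface (no pore pressure): FS = [c + γz cos²β tanφ] / [γz sinβ cosβ].
γz = 17.9·5.7 = 102.03 kN/m²
Numerator = 17.9 + 102.03·cos²36.9°·tan20.6° = 17.9 + 102.03·0.6395·0.3759 = 42.425 kPa
Denominator = 102.03·sin36.9°·cos36.9° = 102.03·0.6004·0.7997 = 48.989 kPa
FS = 42.425 / 48.989 = 0.866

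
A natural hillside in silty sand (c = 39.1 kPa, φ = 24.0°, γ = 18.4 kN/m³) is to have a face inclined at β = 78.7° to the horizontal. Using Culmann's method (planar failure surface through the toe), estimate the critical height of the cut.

Culmann's analysis gives the critical failure plane at α_cr = (β + φ)/2 = (78.7 + 24.0)/2 = 51.4°, and the critical height
H_c = (4c/γ) · sinβ cosφ / [1 − cos(β − φ)]
    = (4·39.1/18.4) · sin78.7°·cos24.0° / [1 − cos(54.7°)]
    = 8.500 · 0.9806·0.9135 / [1 − 0.5779]
    = 8.500 · 0.8958 / 0.4221
    = 18.04 m

H_c = 18.04 m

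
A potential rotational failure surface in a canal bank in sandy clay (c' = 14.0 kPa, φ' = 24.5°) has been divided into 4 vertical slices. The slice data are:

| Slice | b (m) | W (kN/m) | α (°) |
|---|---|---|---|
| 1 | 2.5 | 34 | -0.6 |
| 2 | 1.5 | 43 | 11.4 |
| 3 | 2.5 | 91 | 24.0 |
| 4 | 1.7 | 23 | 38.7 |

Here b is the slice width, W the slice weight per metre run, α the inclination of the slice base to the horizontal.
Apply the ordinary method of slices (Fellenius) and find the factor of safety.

Ordinary method of slices: FS = Σ[c'·Δl_i + (W_i cosα_i)·tanφ'] / Σ W_i sinα_i, with Δl_i = b_i / cosα_i.
Slice 1: Δl = 2.5/cos(-0.6°) = 2.500 m; N'_1 = 34·cos(-0.6°) = 34.0; c'Δl = 35.00; W sinα = -0.4
Slice 2: Δl = 1.5/cos11.4° = 1.530 m; N'_2 = 43·cos11.4° = 42.2; c'Δl = 21.42; W sinα = 8.5
Slice 3: Δl = 2.5/cos24.0° = 2.737 m; N'_3 = 91·cos24.0° = 83.1; c'Δl = 38.31; W sinα = 37.0
Slice 4: Δl = 1.7/cos38.7° = 2.178 m; N'_4 = 23·cos38.7° = 17.9; c'Δl = 30.50; W sinα = 14.4
Σc'Δl = 125.2 kN/m; ΣN' = 177.2 kN/m; ΣW sinα = 59.5 kN/m
Resisting = 125.2 + 177.2·tan24.5° = 125.2 + 80.8 = 206.0 kN/m
FS = 206.0 / 59.5 = 3.460

FS = 3.46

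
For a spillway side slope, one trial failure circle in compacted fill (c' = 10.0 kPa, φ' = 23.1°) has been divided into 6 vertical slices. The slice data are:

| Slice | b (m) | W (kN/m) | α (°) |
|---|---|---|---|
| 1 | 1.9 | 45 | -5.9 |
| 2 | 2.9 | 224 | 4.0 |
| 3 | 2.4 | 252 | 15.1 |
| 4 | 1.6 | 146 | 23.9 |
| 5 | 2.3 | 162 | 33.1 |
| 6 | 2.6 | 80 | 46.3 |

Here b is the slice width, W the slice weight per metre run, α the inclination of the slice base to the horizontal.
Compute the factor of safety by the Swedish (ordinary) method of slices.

Ordinary method of slices: FS = Σ[c'·Δl_i + (W_i cosα_i)·tanφ'] / Σ W_i sinα_i, with Δl_i = b_i / cosα_i.
Slice 1: Δl = 1.9/cos(-5.9°) = 1.910 m; N'_1 = 45·cos(-5.9°) = 44.8; c'Δl = 19.10; W sinα = -4.6
Slice 2: Δl = 2.9/cos4.0° = 2.907 m; N'_2 = 224·cos4.0° = 223.5; c'Δl = 29.07; W sinα = 15.6
Slice 3: Δl = 2.4/cos15.1° = 2.486 m; N'_3 = 252·cos15.1° = 243.3; c'Δl = 24.86; W sinα = 65.6
Slice 4: Δl = 1.6/cos23.9° = 1.750 m; N'_4 = 146·cos23.9° = 133.5; c'Δl = 17.50; W sinα = 59.2
Slice 5: Δl = 2.3/cos33.1° = 2.746 m; N'_5 = 162·cos33.1° = 135.7; c'Δl = 27.46; W sinα = 88.5
Slice 6: Δl = 2.6/cos46.3° = 3.763 m; N'_6 = 80·cos46.3° = 55.3; c'Δl = 37.63; W sinα = 57.8
Σc'Δl = 155.6 kN/m; ΣN' = 836.0 kN/m; ΣW sinα = 282.1 kN/m
Resisting = 155.6 + 836.0·tan23.1° = 155.6 + 356.6 = 512.2 kN/m
FS = 512.2 / 282.1 = 1.816

FS = 1.82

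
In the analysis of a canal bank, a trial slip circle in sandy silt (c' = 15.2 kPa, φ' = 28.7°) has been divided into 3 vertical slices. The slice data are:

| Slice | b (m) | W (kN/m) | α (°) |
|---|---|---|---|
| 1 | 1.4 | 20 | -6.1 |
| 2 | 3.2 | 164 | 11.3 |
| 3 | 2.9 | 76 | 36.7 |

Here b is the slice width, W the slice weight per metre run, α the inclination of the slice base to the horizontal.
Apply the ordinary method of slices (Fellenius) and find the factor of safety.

Ordinary method of slices: FS = Σ[c'·Δl_i + (W_i cosα_i)·tanφ'] / Σ W_i sinα_i, with Δl_i = b_i / cosα_i.
Slice 1: Δl = 1.4/cos(-6.1°) = 1.408 m; N'_1 = 20·cos(-6.1°) = 19.9; c'Δl = 21.40; W sinα = -2.1
Slice 2: Δl = 3.2/cos11.3° = 3.263 m; N'_2 = 164·cos11.3° = 160.8; c'Δl = 49.60; W sinα = 32.1
Slice 3: Δl = 2.9/cos36.7° = 3.617 m; N'_3 = 76·cos36.7° = 60.9; c'Δl = 54.98; W sinα = 45.4
Σc'Δl = 126.0 kN/m; ΣN' = 241.6 kN/m; ΣW sinα = 75.4 kN/m
Resisting = 126.0 + 241.6·tan28.7° = 126.0 + 132.3 = 258.3 kN/m
FS = 258.3 / 75.4 = 3.424

FS = 3.42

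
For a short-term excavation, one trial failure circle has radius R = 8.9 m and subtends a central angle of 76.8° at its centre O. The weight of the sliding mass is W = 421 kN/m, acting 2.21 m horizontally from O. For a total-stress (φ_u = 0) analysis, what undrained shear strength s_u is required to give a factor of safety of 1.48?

FS = s_u·L_a·R / (W·d), so s_u = FS·W·d / (L_a·R).
Arc length L_a = R·θ = 8.9·(76.8°·π/180) = 8.9·1.3404 = 11.93 m
s_u = 1.48·421·2.21 / (11.93·8.9) = 1377.0 / 106.17 = 12.97 kPa

s_u = 13.0 kPa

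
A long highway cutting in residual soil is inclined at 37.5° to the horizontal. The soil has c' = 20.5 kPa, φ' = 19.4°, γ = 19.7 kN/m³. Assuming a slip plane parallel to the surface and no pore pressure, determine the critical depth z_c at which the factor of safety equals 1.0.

z_c = 3.98 m

Setting FS = 1.00 in FS = [c' + γz cos²β tanφ'] / [γz sinβ cosβ] and solving for z:
z = c' / [γ cosβ (FS·sinβ − cosβ·tanφ')]
  = 20.5 / [19.7·cos37.5°·(1.00·sin37.5° − cos37.5°·tan19.4°)]
  = 20.5 / [19.7·0.7934·(1.00·0.6088 − 0.7934·0.3522)]
  = 20.5 / 5.1479 = 3.982 m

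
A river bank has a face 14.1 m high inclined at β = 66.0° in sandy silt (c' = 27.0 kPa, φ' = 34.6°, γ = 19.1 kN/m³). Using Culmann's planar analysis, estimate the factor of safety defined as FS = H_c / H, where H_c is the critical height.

H_c = (4c'/γ) · sinβ cosφ' / [1 − cos(β − φ')]
    = (4·27.0/19.1) · sin66.0°·cos34.6° / [1 − cos31.4°]
    = 5.654 · 0.7520 / 0.1464 = 29.03 m
FS = H_c / H = 29.03 / 14.1 = 2.059

FS = 2.06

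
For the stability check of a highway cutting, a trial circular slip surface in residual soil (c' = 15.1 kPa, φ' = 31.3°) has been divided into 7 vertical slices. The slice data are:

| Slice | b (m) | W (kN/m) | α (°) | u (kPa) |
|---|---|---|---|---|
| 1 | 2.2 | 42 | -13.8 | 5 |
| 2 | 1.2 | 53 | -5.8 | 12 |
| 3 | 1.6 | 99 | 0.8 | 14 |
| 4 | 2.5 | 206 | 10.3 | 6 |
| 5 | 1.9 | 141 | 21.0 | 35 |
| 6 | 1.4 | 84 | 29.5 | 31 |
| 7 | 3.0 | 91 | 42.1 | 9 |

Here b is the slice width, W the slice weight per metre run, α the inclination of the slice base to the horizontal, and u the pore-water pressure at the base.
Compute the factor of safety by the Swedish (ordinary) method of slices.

Ordinary method of slices: FS = Σ[c'·Δl_i + (W_i cosα_i − u_i·Δl_i)·tanφ'] / Σ W_i sinα_i, with Δl_i = b_i / cosα_i.
Slice 1: Δl = 2.2/cos(-13.8°) = 2.265 m; N'_1 = 42·cos(-13.8°) − 5·2.265 = 29.5; c'Δl = 34.21; W sinα = -10.0
Slice 2: Δl = 1.2/cos(-5.8°) = 1.206 m; N'_2 = 53·cos(-5.8°) − 12·1.206 = 38.3; c'Δl = 18.21; W sinα = -5.4
Slice 3: Δl = 1.6/cos0.8° = 1.600 m; N'_3 = 99·cos0.8° − 14·1.600 = 76.6; c'Δl = 24.16; W sinα = 1.4
Slice 4: Δl = 2.5/cos10.3° = 2.541 m; N'_4 = 206·cos10.3° − 6·2.541 = 187.4; c'Δl = 38.37; W sinα = 36.8
Slice 5: Δl = 1.9/cos21.0° = 2.035 m; N'_5 = 141·cos21.0° − 35·2.035 = 60.4; c'Δl = 30.73; W sinα = 50.5
Slice 6: Δl = 1.4/cos29.5° = 1.609 m; N'_6 = 84·cos29.5° − 31·1.609 = 23.2; c'Δl = 24.29; W sinα = 41.4
Slice 7: Δl = 3.0/cos42.1° = 4.043 m; N'_7 = 91·cos42.1° − 9·4.043 = 31.1; c'Δl = 61.05; W sinα = 61.0
Σc'Δl = 231.0 kN/m; ΣN' = 446.5 kN/m; ΣW sinα = 175.7 kN/m
Resisting = 231.0 + 446.5·tan31.3° = 231.0 + 271.5 = 502.5 kN/m
FS = 502.5 / 175.7 = 2.859

FS = 2.86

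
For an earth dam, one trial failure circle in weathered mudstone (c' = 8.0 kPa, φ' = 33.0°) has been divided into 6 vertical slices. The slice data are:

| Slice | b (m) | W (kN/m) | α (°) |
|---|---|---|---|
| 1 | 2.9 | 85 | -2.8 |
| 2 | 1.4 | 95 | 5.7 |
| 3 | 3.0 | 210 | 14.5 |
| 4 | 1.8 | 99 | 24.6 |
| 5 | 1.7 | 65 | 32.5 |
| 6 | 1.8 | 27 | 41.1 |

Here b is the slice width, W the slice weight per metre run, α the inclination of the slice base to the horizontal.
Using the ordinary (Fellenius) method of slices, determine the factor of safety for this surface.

Ordinary method of slices: FS = Σ[c'·Δl_i + (W_i cosα_i)·tanφ'] / Σ W_i sinα_i, with Δl_i = b_i / cosα_i.
Slice 1: Δl = 2.9/cos(-2.8°) = 2.903 m; N'_1 = 85·cos(-2.8°) = 84.9; c'Δl = 23.23; W sinα = -4.2
Slice 2: Δl = 1.4/cos5.7° = 1.407 m; N'_2 = 95·cos5.7° = 94.5; c'Δl = 11.26; W sinα = 9.4
Slice 3: Δl = 3.0/cos14.5° = 3.099 m; N'_3 = 210·cos14.5° = 203.3; c'Δl = 24.79; W sinα = 52.6
Slice 4: Δl = 1.8/cos24.6° = 1.980 m; N'_4 = 99·cos24.6° = 90.0; c'Δl = 15.84; W sinα = 41.2
Slice 5: Δl = 1.7/cos32.5° = 2.016 m; N'_5 = 65·cos32.5° = 54.8; c'Δl = 16.13; W sinα = 34.9
Slice 6: Δl = 1.8/cos41.1° = 2.389 m; N'_6 = 27·cos41.1° = 20.3; c'Δl = 19.11; W sinα = 17.7
Σc'Δl = 110.3 kN/m; ΣN' = 547.9 kN/m; ΣW sinα = 151.7 kN/m
Resisting = 110.3 + 547.9·tan33.0° = 110.3 + 355.8 = 466.2 kN/m
FS = 466.2 / 151.7 = 3.072

FS = 3.07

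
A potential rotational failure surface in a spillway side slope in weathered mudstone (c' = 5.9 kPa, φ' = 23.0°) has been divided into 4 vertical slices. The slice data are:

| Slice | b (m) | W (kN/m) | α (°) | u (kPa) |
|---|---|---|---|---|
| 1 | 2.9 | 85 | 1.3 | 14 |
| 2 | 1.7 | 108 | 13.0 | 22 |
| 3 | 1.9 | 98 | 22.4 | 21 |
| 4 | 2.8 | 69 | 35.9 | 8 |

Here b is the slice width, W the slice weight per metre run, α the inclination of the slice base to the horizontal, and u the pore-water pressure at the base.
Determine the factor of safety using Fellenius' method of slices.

FS = 1.34

Ordinary method of slices: FS = Σ[c'·Δl_i + (W_i cosα_i − u_i·Δl_i)·tanφ'] / Σ W_i sinα_i, with Δl_i = b_i / cosα_i.
Slice 1: Δl = 2.9/cos1.3° = 2.901 m; N'_1 = 85·cos1.3° − 14·2.901 = 44.4; c'Δl = 17.11; W sinα = 1.9
Slice 2: Δl = 1.7/cos13.0° = 1.745 m; N'_2 = 108·cos13.0° − 22·1.745 = 66.8; c'Δl = 10.29; W sinα = 24.3
Slice 3: Δl = 1.9/cos22.4° = 2.055 m; N'_3 = 98·cos22.4° − 21·2.055 = 47.4; c'Δl = 12.12; W sinα = 37.3
Slice 4: Δl = 2.8/cos35.9° = 3.457 m; N'_4 = 69·cos35.9° − 8·3.457 = 28.2; c'Δl = 20.39; W sinα = 40.5
Σc'Δl = 59.9 kN/m; ΣN' = 186.9 kN/m; ΣW sinα = 104.0 kN/m
Resisting = 59.9 + 186.9·tan23.0° = 59.9 + 79.3 = 139.3 kN/m
FS = 139.3 / 104.0 = 1.339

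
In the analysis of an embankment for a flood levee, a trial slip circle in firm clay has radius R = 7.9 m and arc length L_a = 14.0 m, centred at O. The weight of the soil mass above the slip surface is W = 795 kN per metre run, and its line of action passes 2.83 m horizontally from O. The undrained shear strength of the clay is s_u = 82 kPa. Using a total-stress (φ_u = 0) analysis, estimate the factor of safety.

FS = 4.03

Taking moments about the centre O, the resisting moment is provided by the undrained shear strength acting along the arc:
M_R = s_u·L_a·R = 82·14.00·7.9 = 9069.2 kN·m/m
M_D = W·d = 795·2.83 = 2249.8 kN·m/m
FS = M_R / M_D = 9069.2 / 2249.8 = 4.031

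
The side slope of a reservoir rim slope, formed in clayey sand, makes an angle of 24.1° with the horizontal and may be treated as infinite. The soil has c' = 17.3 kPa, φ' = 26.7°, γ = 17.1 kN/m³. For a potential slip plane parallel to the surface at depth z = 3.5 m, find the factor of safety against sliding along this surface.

For an infinite slope with a slip plane parallel to the surface (no pore pressure): FS = [c' + γz cos²β tanφ'] / [γz sinβ cosβ].
γz = 17.1·3.5 = 59.85 kN/m²
Numerator = 17.3 + 59.85·cos²24.1°·tan26.7° = 17.3 + 59.85·0.8333·0.5029 = 42.382 kPa
Denominator = 59.85·sin24.1°·cos24.1° = 59.85·0.4083·0.9128 = 22.308 kPa
FS = 42.382 / 22.308 = 1.900

FS = 1.90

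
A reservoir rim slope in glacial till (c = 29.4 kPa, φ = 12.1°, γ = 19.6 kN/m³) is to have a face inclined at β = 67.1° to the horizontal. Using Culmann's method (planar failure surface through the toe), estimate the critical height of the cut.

H_c = 12.67 m

Culmann's analysis gives the critical failure plane at α_cr = (β + φ)/2 = (67.1 + 12.1)/2 = 39.6°, and the critical height
H_c = (4c/γ) · sinβ cosφ / [1 − cos(β − φ)]
    = (4·29.4/19.6) · sin67.1°·cos12.1° / [1 − cos(55.0°)]
    = 6.000 · 0.9212·0.9778 / [1 − 0.5736]
    = 6.000 · 0.9007 / 0.4264
    = 12.67 m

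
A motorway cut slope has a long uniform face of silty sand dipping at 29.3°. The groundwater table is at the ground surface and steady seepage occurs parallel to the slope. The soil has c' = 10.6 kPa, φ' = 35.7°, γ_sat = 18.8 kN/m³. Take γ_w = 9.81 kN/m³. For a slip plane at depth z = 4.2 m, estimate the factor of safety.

FS = 0.93

With seepage parallel to the slope and the water table at the surface, the effective normal stress on the slip plane uses the buoyant unit weight γ' = γ_sat − γ_w while the driving shear stress uses γ_sat:
FS = [c' + γ' z cos²β tanφ'] / [γ_sat z sinβ cosβ]
γ' = 18.8 − 9.81 = 8.99 kN/m³
Numerator = 10.6 + 8.99·4.2·cos²29.3°·tan35.7° = 10.6 + 8.99·4.2·0.7605·0.7186 = 31.234 kPa
Denominator = 18.8·4.2·sin29.3°·cos29.3° = 18.8·4.2·0.4894·0.8721 = 33.698 kPa
FS = 31.234 / 33.698 = 0.927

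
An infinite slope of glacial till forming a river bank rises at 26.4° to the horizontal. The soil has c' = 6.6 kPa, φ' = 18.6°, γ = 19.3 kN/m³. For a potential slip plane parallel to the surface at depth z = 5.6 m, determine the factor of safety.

FS = 0.83

For an infinite slope with a slip plane parallel to the surface (no pore pressure): FS = [c' + γz cos²β tanφ'] / [γz sinβ cosβ].
γz = 19.3·5.6 = 108.08 kN/m²
Numerator = 6.6 + 108.08·cos²26.4°·tan18.6° = 6.6 + 108.08·0.8023·0.3365 = 35.782 kPa
Denominator = 108.08·sin26.4°·cos26.4° = 108.08·0.4446·0.8957 = 43.044 kPa
FS = 35.782 / 43.044 = 0.831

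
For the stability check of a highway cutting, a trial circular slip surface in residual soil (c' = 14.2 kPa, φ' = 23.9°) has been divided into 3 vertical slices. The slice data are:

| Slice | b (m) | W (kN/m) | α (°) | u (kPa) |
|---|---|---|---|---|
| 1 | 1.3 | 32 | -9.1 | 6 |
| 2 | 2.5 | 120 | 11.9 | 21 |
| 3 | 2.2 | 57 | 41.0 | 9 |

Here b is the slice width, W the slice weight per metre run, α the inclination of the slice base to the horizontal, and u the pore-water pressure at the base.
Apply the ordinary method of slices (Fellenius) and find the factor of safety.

Ordinary method of slices: FS = Σ[c'·Δl_i + (W_i cosα_i − u_i·Δl_i)·tanφ'] / Σ W_i sinα_i, with Δl_i = b_i / cosα_i.
Slice 1: Δl = 1.3/cos(-9.1°) = 1.317 m; N'_1 = 32·cos(-9.1°) − 6·1.317 = 23.7; c'Δl = 18.70; W sinα = -5.1
Slice 2: Δl = 2.5/cos11.9° = 2.555 m; N'_2 = 120·cos11.9° − 21·2.555 = 63.8; c'Δl = 36.28; W sinα = 24.7
Slice 3: Δl = 2.2/cos41.0° = 2.915 m; N'_3 = 57·cos41.0° − 9·2.915 = 16.8; c'Δl = 41.39; W sinα = 37.4
Σc'Δl = 96.4 kN/m; ΣN' = 104.2 kN/m; ΣW sinα = 57.1 kN/m
Resisting = 96.4 + 104.2·tan23.9° = 96.4 + 46.2 = 142.6 kN/m
FS = 142.6 / 57.1 = 2.498

FS = 2.50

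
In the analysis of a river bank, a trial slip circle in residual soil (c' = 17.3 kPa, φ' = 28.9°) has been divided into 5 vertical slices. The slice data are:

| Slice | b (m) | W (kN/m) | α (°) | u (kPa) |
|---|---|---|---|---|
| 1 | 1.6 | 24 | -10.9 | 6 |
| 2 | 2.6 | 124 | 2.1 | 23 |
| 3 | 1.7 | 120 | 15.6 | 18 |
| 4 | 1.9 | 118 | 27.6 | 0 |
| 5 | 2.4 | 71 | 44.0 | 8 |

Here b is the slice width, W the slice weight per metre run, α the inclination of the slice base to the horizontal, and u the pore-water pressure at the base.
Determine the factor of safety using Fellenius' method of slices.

FS = 2.63

Ordinary method of slices: FS = Σ[c'·Δl_i + (W_i cosα_i − u_i·Δl_i)·tanφ'] / Σ W_i sinα_i, with Δl_i = b_i / cosα_i.
Slice 1: Δl = 1.6/cos(-10.9°) = 1.629 m; N'_1 = 24·cos(-10.9°) − 6·1.629 = 13.8; c'Δl = 28.19; W sinα = -4.5
Slice 2: Δl = 2.6/cos2.1° = 2.602 m; N'_2 = 124·cos2.1° − 23·2.602 = 64.1; c'Δl = 45.01; W sinα = 4.5
Slice 3: Δl = 1.7/cos15.6° = 1.765 m; N'_3 = 120·cos15.6° − 18·1.765 = 83.8; c'Δl = 30.53; W sinα = 32.3
Slice 4: Δl = 1.9/cos27.6° = 2.144 m; N'_4 = 118·cos27.6° − 0·2.144 = 104.6; c'Δl = 37.09; W sinα = 54.7
Slice 5: Δl = 2.4/cos44.0° = 3.336 m; N'_5 = 71·cos44.0° − 8·3.336 = 24.4; c'Δl = 57.72; W sinα = 49.3
Σc'Δl = 198.5 kN/m; ΣN' = 290.6 kN/m; ΣW sinα = 136.3 kN/m
Resisting = 198.5 + 290.6·tan28.9° = 198.5 + 160.4 = 359.0 kN/m
FS = 359.0 / 136.3 = 2.634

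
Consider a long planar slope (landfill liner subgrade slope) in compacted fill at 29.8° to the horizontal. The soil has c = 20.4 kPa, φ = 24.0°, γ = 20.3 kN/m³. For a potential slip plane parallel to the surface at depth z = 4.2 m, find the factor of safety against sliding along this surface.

FS = 1.33

For an infinite slope with a slip plane parallel to the surface (no pore pressure): FS = [c + γz cos²β tanφ] / [γz sinβ cosβ].
γz = 20.3·4.2 = 85.26 kN/m²
Numerator = 20.4 + 85.26·cos²29.8°·tan24.0° = 20.4 + 85.26·0.7530·0.4452 = 48.985 kPa
Denominator = 85.26·sin29.8°·cos29.8° = 85.26·0.4970·0.8678 = 36.769 kPa
FS = 48.985 / 36.769 = 1.332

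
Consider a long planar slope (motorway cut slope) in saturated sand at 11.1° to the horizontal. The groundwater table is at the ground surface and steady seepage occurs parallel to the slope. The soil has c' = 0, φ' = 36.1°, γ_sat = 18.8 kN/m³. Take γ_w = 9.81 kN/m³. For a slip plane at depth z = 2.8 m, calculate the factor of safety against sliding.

With seepage parallel to the slope and the water table at the surface, the effective normal stress on the slip plane uses the buoyant unit weight γ' = γ_sat − γ_w while the driving shear stress uses γ_sat:
FS = [c' + γ' z cos²β tanφ'] / [γ_sat z sinβ cosβ]
(For c' = 0 this reduces to FS = (γ'/γ_sat)·tanφ'/tanβ.)
γ' = 18.8 − 9.81 = 8.99 kN/m³
Numerator = 0.0 + 8.99·2.8·cos²11.1°·tan36.1° = 0.0 + 8.99·2.8·0.9629·0.7292 = 17.675 kPa
Denominator = 18.8·2.8·sin11.1°·cos11.1° = 18.8·2.8·0.1925·0.9813 = 9.945 kPa
FS = 17.675 / 9.945 = 1.777

FS = 1.78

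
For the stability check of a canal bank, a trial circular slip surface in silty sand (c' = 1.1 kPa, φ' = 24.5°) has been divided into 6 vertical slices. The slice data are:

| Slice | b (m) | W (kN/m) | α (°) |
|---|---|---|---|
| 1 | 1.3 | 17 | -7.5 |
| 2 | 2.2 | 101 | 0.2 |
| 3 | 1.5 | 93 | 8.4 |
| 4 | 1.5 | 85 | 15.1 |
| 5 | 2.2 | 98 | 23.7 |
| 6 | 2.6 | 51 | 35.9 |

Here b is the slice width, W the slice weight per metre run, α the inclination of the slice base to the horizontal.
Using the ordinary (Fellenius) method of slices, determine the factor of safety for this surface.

FS = 2.00

Ordinary method of slices: FS = Σ[c'·Δl_i + (W_i cosα_i)·tanφ'] / Σ W_i sinα_i, with Δl_i = b_i / cosα_i.
Slice 1: Δl = 1.3/cos(-7.5°) = 1.311 m; N'_1 = 17·cos(-7.5°) = 16.9; c'Δl = 1.44; W sinα = -2.2
Slice 2: Δl = 2.2/cos0.2° = 2.200 m; N'_2 = 101·cos0.2° = 101.0; c'Δl = 2.42; W sinα = 0.4
Slice 3: Δl = 1.5/cos8.4° = 1.516 m; N'_3 = 93·cos8.4° = 92.0; c'Δl = 1.67; W sinα = 13.6
Slice 4: Δl = 1.5/cos15.1° = 1.554 m; N'_4 = 85·cos15.1° = 82.1; c'Δl = 1.71; W sinα = 22.1
Slice 5: Δl = 2.2/cos23.7° = 2.403 m; N'_5 = 98·cos23.7° = 89.7; c'Δl = 2.64; W sinα = 39.4
Slice 6: Δl = 2.6/cos35.9° = 3.210 m; N'_6 = 51·cos35.9° = 41.3; c'Δl = 3.53; W sinα = 29.9
Σc'Δl = 13.4 kN/m; ΣN' = 423.0 kN/m; ΣW sinα = 103.2 kN/m
Resisting = 13.4 + 423.0·tan24.5° = 13.4 + 192.8 = 206.2 kN/m
FS = 206.2 / 103.2 = 1.999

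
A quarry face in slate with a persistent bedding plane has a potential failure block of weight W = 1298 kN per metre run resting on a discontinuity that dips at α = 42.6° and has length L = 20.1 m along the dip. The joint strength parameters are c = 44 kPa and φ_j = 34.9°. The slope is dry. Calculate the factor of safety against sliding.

FS = 1.77

Resolving the block weight along and normal to the plane and applying the Mohr–Coulomb strength on the joint:
N' = W cosα = 1298·cos42.6° = 955.5 kN/m
Driving force T = W sinα = 1298·sin42.6° = 878.6 kN/m
Resisting force R = c·L + N'·tanφ_j = 44·20.1 + 955.5·tan34.9° = 884.4 + 666.5 = 1550.9 kN/m
FS = R / T = 1550.9 / 878.6 = 1.765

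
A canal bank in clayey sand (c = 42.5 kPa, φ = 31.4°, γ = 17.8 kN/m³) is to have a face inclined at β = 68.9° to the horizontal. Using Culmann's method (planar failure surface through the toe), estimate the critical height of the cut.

Culmann's analysis gives the critical failure plane at α_cr = (β + φ)/2 = (68.9 + 31.4)/2 = 50.2°, and the critical height
H_c = (4c/γ) · sinβ cosφ / [1 − cos(β − φ)]
    = (4·42.5/17.8) · sin68.9°·cos31.4° / [1 − cos(37.5°)]
    = 9.551 · 0.9330·0.8536 / [1 − 0.7934]
    = 9.551 · 0.7963 / 0.2066
    = 36.80 m

H_c = 36.80 m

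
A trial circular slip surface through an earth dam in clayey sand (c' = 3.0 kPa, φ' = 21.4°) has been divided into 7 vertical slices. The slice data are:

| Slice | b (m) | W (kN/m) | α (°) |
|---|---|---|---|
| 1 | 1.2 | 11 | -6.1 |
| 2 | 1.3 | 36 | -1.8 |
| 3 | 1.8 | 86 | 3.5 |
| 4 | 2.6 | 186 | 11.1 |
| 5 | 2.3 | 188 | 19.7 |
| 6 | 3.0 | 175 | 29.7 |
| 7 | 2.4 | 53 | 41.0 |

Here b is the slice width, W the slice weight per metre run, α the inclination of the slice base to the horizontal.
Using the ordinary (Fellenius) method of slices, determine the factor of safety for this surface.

FS = 1.41

Ordinary method of slices: FS = Σ[c'·Δl_i + (W_i cosα_i)·tanφ'] / Σ W_i sinα_i, with Δl_i = b_i / cosα_i.
Slice 1: Δl = 1.2/cos(-6.1°) = 1.207 m; N'_1 = 11·cos(-6.1°) = 10.9; c'Δl = 3.62; W sinα = -1.2
Slice 2: Δl = 1.3/cos(-1.8°) = 1.301 m; N'_2 = 36·cos(-1.8°) = 36.0; c'Δl = 3.90; W sinα = -1.1
Slice 3: Δl = 1.8/cos3.5° = 1.803 m; N'_3 = 86·cos3.5° = 85.8; c'Δl = 5.41; W sinα = 5.3
Slice 4: Δl = 2.6/cos11.1° = 2.650 m; N'_4 = 186·cos11.1° = 182.5; c'Δl = 7.95; W sinα = 35.8
Slice 5: Δl = 2.3/cos19.7° = 2.443 m; N'_5 = 188·cos19.7° = 177.0; c'Δl = 7.33; W sinα = 63.4
Slice 6: Δl = 3.0/cos29.7° = 3.454 m; N'_6 = 175·cos29.7° = 152.0; c'Δl = 10.36; W sinα = 86.7
Slice 7: Δl = 2.4/cos41.0° = 3.180 m; N'_7 = 53·cos41.0° = 40.0; c'Δl = 9.54; W sinα = 34.8
Σc'Δl = 48.1 kN/m; ΣN' = 684.3 kN/m; ΣW sinα = 223.6 kN/m
Resisting = 48.1 + 684.3·tan21.4° = 48.1 + 268.2 = 316.3 kN/m
FS = 316.3 / 223.6 = 1.414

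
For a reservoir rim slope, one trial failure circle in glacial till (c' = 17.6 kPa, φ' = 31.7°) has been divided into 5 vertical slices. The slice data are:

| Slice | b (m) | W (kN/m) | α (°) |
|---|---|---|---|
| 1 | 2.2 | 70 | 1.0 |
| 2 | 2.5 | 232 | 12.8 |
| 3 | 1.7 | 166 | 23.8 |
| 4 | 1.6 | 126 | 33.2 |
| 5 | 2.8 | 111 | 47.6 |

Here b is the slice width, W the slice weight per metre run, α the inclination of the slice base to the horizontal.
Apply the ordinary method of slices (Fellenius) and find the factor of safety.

FS = 2.26

Ordinary method of slices: FS = Σ[c'·Δl_i + (W_i cosα_i)·tanφ'] / Σ W_i sinα_i, with Δl_i = b_i / cosα_i.
Slice 1: Δl = 2.2/cos1.0° = 2.200 m; N'_1 = 70·cos1.0° = 70.0; c'Δl = 38.73; W sinα = 1.2
Slice 2: Δl = 2.5/cos12.8° = 2.564 m; N'_2 = 232·cos12.8° = 226.2; c'Δl = 45.12; W sinα = 51.4
Slice 3: Δl = 1.7/cos23.8° = 1.858 m; N'_3 = 166·cos23.8° = 151.9; c'Δl = 32.70; W sinα = 67.0
Slice 4: Δl = 1.6/cos33.2° = 1.912 m; N'_4 = 126·cos33.2° = 105.4; c'Δl = 33.65; W sinα = 69.0
Slice 5: Δl = 2.8/cos47.6° = 4.152 m; N'_5 = 111·cos47.6° = 74.8; c'Δl = 73.08; W sinα = 82.0
Σc'Δl = 223.3 kN/m; ΣN' = 628.4 kN/m; ΣW sinα = 270.6 kN/m
Resisting = 223.3 + 628.4·tan31.7° = 223.3 + 388.1 = 611.4 kN/m
FS = 611.4 / 270.6 = 2.260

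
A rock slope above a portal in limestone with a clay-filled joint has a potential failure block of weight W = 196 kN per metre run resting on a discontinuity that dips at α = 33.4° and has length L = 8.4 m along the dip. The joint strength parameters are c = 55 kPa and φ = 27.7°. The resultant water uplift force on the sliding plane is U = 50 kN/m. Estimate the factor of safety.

FS = 4.83

Resolving the block weight along and normal to the plane and applying the Mohr–Coulomb strength on the joint:
N' = W cosα − U = 196·cos33.4° − 50 = 113.6 kN/m
Driving force T = W sinα = 196·sin33.4° = 107.9 kN/m
Resisting force R = c·L + N'·tanφ = 55·8.4 + 113.6·tan27.7° = 462.0 + 59.7 = 521.7 kN/m
FS = R / T = 521.7 / 107.9 = 4.835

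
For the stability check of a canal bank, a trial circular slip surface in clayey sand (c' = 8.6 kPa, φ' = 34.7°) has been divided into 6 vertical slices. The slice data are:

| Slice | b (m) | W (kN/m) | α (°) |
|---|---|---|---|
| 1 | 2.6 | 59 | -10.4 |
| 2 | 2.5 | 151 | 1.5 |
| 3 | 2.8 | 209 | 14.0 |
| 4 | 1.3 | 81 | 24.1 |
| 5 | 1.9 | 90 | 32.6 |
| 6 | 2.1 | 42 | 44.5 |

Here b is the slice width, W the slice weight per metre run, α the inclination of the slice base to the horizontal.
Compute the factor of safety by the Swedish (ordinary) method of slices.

FS = 3.46

Ordinary method of slices: FS = Σ[c'·Δl_i + (W_i cosα_i)·tanφ'] / Σ W_i sinα_i, with Δl_i = b_i / cosα_i.
Slice 1: Δl = 2.6/cos(-10.4°) = 2.643 m; N'_1 = 59·cos(-10.4°) = 58.0; c'Δl = 22.73; W sinα = -10.7
Slice 2: Δl = 2.5/cos1.5° = 2.501 m; N'_2 = 151·cos1.5° = 150.9; c'Δl = 21.51; W sinα = 4.0
Slice 3: Δl = 2.8/cos14.0° = 2.886 m; N'_3 = 209·cos14.0° = 202.8; c'Δl = 24.82; W sinα = 50.6
Slice 4: Δl = 1.3/cos24.1° = 1.424 m; N'_4 = 81·cos24.1° = 73.9; c'Δl = 12.25; W sinα = 33.1
Slice 5: Δl = 1.9/cos32.6° = 2.255 m; N'_5 = 90·cos32.6° = 75.8; c'Δl = 19.40; W sinα = 48.5
Slice 6: Δl = 2.1/cos44.5° = 2.944 m; N'_6 = 42·cos44.5° = 30.0; c'Δl = 25.32; W sinα = 29.4
Σc'Δl = 126.0 kN/m; ΣN' = 591.5 kN/m; ΣW sinα = 154.9 kN/m
Resisting = 126.0 + 591.5·tan34.7° = 126.0 + 409.6 = 535.6 kN/m
FS = 535.6 / 154.9 = 3.458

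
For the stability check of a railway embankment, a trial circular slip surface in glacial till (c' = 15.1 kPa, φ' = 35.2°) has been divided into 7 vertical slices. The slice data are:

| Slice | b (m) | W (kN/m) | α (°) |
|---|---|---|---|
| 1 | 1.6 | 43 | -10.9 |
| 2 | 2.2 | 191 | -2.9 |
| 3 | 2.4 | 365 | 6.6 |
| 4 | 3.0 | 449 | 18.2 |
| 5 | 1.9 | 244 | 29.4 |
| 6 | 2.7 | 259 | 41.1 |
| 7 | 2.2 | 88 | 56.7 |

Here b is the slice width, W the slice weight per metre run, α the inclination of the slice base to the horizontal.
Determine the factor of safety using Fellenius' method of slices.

FS = 2.52

Ordinary method of slices: FS = Σ[c'·Δl_i + (W_i cosα_i)·tanφ'] / Σ W_i sinα_i, with Δl_i = b_i / cosα_i.
Slice 1: Δl = 1.6/cos(-10.9°) = 1.629 m; N'_1 = 43·cos(-10.9°) = 42.2; c'Δl = 24.60; W sinα = -8.1
Slice 2: Δl = 2.2/cos(-2.9°) = 2.203 m; N'_2 = 191·cos(-2.9°) = 190.8; c'Δl = 33.26; W sinα = -9.7
Slice 3: Δl = 2.4/cos6.6° = 2.416 m; N'_3 = 365·cos6.6° = 362.6; c'Δl = 36.48; W sinα = 42.0
Slice 4: Δl = 3.0/cos18.2° = 3.158 m; N'_4 = 449·cos18.2° = 426.5; c'Δl = 47.69; W sinα = 140.2
Slice 5: Δl = 1.9/cos29.4° = 2.181 m; N'_5 = 244·cos29.4° = 212.6; c'Δl = 32.93; W sinα = 119.8
Slice 6: Δl = 2.7/cos41.1° = 3.583 m; N'_6 = 259·cos41.1° = 195.2; c'Δl = 54.10; W sinα = 170.3
Slice 7: Δl = 2.2/cos56.7° = 4.007 m; N'_7 = 88·cos56.7° = 48.3; c'Δl = 60.51; W sinα = 73.6
Σc'Δl = 289.6 kN/m; ΣN' = 1478.2 kN/m; ΣW sinα = 528.0 kN/m
Resisting = 289.6 + 1478.2·tan35.2° = 289.6 + 1042.7 = 1332.3 kN/m
FS = 1332.3 / 528.0 = 2.523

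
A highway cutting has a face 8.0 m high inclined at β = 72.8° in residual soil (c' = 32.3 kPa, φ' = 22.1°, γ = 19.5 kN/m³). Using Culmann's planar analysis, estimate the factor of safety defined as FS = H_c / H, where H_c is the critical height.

FS = 2.00

H_c = (4c'/γ) · sinβ cosφ' / [1 − cos(β − φ')]
    = (4·32.3/19.5) · sin72.8°·cos22.1° / [1 − cos50.7°]
    = 6.626 · 0.8851 / 0.3666 = 16.00 m
FS = H_c / H = 16.00 / 8.0 = 1.999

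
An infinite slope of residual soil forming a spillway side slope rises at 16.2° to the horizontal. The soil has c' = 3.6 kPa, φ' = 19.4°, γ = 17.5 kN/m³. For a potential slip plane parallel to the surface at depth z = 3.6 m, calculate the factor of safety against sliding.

For an infinite slope with a slip plane parallel to the surface (no pore pressure): FS = [c' + γz cos²β tanφ'] / [γz sinβ cosβ].
γz = 17.5·3.6 = 63.00 kN/m²
Numerator = 3.6 + 63.00·cos²16.2°·tan19.4° = 3.6 + 63.00·0.9222·0.3522 = 24.059 kPa
Denominator = 63.00·sin16.2°·cos16.2° = 63.00·0.2790·0.9603 = 16.879 kPa
FS = 24.059 / 16.879 = 1.425

FS = 1.43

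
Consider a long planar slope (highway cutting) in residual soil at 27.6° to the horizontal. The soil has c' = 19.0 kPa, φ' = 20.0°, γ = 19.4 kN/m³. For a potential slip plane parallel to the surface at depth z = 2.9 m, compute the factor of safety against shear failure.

For an infinite slope with a slip plane parallel to the surface (no pore pressure): FS = [c' + γz cos²β tanφ'] / [γz sinβ cosβ].
γz = 19.4·2.9 = 56.26 kN/m²
Numerator = 19.0 + 56.26·cos²27.6°·tan20.0° = 19.0 + 56.26·0.7854·0.3640 = 35.082 kPa
Denominator = 56.26·sin27.6°·cos27.6° = 56.26·0.4633·0.8862 = 23.099 kPa
FS = 35.082 / 23.099 = 1.519

FS = 1.52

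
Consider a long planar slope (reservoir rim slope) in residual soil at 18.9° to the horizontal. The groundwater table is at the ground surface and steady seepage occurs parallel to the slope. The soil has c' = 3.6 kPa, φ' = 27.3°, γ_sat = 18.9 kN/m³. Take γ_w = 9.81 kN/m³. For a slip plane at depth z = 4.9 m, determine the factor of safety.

FS = 0.85

With seepage parallel to the slope and the water table at the surface, the effective normal stress on the slip plane uses the buoyant unit weight γ' = γ_sat − γ_w while the driving shear stress uses γ_sat:
FS = [c' + γ' z cos²β tanφ'] / [γ_sat z sinβ cosβ]
γ' = 18.9 − 9.81 = 9.09 kN/m³
Numerator = 3.6 + 9.09·4.9·cos²18.9°·tan27.3° = 3.6 + 9.09·4.9·0.8951·0.5161 = 24.177 kPa
Denominator = 18.9·4.9·sin18.9°·cos18.9° = 18.9·4.9·0.3239·0.9461 = 28.381 kPa
FS = 24.177 / 28.381 = 0.852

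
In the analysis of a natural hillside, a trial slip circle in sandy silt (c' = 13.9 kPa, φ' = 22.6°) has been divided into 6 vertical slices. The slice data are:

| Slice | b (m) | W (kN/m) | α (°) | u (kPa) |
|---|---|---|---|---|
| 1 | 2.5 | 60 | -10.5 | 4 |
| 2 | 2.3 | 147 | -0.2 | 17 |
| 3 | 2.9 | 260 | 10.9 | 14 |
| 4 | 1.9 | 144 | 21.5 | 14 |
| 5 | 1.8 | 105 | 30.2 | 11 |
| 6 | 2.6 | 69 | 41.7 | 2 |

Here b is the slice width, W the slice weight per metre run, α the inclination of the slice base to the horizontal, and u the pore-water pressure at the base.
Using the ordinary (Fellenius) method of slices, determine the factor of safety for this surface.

FS = 2.43

Ordinary method of slices: FS = Σ[c'·Δl_i + (W_i cosα_i − u_i·Δl_i)·tanφ'] / Σ W_i sinα_i, with Δl_i = b_i / cosα_i.
Slice 1: Δl = 2.5/cos(-10.5°) = 2.543 m; N'_1 = 60·cos(-10.5°) − 4·2.543 = 48.8; c'Δl = 35.34; W sinα = -10.9
Slice 2: Δl = 2.3/cos(-0.2°) = 2.300 m; N'_2 = 147·cos(-0.2°) − 17·2.300 = 107.9; c'Δl = 31.97; W sinα = -0.5
Slice 3: Δl = 2.9/cos10.9° = 2.953 m; N'_3 = 260·cos10.9° − 14·2.953 = 214.0; c'Δl = 41.05; W sinα = 49.2
Slice 4: Δl = 1.9/cos21.5° = 2.042 m; N'_4 = 144·cos21.5° − 14·2.042 = 105.4; c'Δl = 28.39; W sinα = 52.8
Slice 5: Δl = 1.8/cos30.2° = 2.083 m; N'_5 = 105·cos30.2° − 11·2.083 = 67.8; c'Δl = 28.95; W sinα = 52.8
Slice 6: Δl = 2.6/cos41.7° = 3.482 m; N'_6 = 69·cos41.7° − 2·3.482 = 44.6; c'Δl = 48.40; W sinα = 45.9
Σc'Δl = 214.1 kN/m; ΣN' = 588.5 kN/m; ΣW sinα = 189.2 kN/m
Resisting = 214.1 + 588.5·tan22.6° = 214.1 + 245.0 = 459.1 kN/m
FS = 459.1 / 189.2 = 2.426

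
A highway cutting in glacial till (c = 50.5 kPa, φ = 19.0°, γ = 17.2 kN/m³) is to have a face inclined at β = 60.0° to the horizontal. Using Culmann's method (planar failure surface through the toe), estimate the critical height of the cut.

Culmann's analysis gives the critical failure plane at α_cr = (β + φ)/2 = (60.0 + 19.0)/2 = 39.5°, and the critical height
H_c = (4c/γ) · sinβ cosφ / [1 − cos(β − φ)]
    = (4·50.5/17.2) · sin60.0°·cos19.0° / [1 − cos(41.0°)]
    = 11.744 · 0.8660·0.9455 / [1 − 0.7547]
    = 11.744 · 0.8188 / 0.2453
    = 39.21 m

H_c = 39.21 m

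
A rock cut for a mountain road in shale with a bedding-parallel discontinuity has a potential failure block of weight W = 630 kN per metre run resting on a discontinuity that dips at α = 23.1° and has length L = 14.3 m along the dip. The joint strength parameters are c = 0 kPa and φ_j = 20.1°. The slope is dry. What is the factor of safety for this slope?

Resolving the block weight along and normal to the plane and applying the Mohr–Coulomb strength on the joint:
N' = W cosα = 630·cos23.1° = 579.5 kN/m
Driving force T = W sinα = 630·sin23.1° = 247.2 kN/m
Resisting force R = c·L + N'·tanφ_j = 0·14.3 + 579.5·tan20.1° = 0.0 + 212.1 = 212.1 kN/m
FS = R / T = 212.1 / 247.2 = 0.858

FS = 0.86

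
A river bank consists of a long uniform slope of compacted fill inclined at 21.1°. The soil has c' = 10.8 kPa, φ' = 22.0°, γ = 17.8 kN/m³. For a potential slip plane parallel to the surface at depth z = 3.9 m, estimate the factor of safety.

FS = 1.51

For an infinite slope with a slip plane parallel to the surface (no pore pressure): FS = [c' + γz cos²β tanφ'] / [γz sinβ cosβ].
γz = 17.8·3.9 = 69.42 kN/m²
Numerator = 10.8 + 69.42·cos²21.1°·tan22.0° = 10.8 + 69.42·0.8704·0.4040 = 35.213 kPa
Denominator = 69.42·sin21.1°·cos21.1° = 69.42·0.3600·0.9330 = 23.315 kPa
FS = 35.213 / 23.315 = 1.510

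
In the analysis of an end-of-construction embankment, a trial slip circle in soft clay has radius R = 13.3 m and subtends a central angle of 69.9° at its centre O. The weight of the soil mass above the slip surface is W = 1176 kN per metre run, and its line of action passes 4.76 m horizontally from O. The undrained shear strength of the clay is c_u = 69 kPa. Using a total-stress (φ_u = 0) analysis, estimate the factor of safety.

Taking moments about the centre O, the resisting moment is provided by the undrained shear strength acting along the arc:
Arc length L_a = R·θ = 13.3·(69.9°·π/180) = 13.3·1.2200 = 16.23 m
M_R = c_u·L_a·R = 69·16.23·13.3 = 14890.4 kN·m/m
M_D = W·d = 1176·4.76 = 5597.8 kN·m/m
FS = M_R / M_D = 14890.4 / 5597.8 = 2.660

FS = 2.66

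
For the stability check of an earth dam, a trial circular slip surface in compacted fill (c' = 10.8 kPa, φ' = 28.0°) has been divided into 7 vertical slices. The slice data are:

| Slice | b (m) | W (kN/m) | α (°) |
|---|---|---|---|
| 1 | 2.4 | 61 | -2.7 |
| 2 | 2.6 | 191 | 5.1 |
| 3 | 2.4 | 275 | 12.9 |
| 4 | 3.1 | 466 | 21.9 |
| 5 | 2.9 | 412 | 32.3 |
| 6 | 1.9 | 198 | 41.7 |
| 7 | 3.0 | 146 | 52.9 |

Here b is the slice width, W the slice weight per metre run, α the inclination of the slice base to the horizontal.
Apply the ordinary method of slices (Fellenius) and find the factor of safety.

FS = 1.47

Ordinary method of slices: FS = Σ[c'·Δl_i + (W_i cosα_i)·tanφ'] / Σ W_i sinα_i, with Δl_i = b_i / cosα_i.
Slice 1: Δl = 2.4/cos(-2.7°) = 2.403 m; N'_1 = 61·cos(-2.7°) = 60.9; c'Δl = 25.95; W sinα = -2.9
Slice 2: Δl = 2.6/cos5.1° = 2.610 m; N'_2 = 191·cos5.1° = 190.2; c'Δl = 28.19; W sinα = 17.0
Slice 3: Δl = 2.4/cos12.9° = 2.462 m; N'_3 = 275·cos12.9° = 268.1; c'Δl = 26.59; W sinα = 61.4
Slice 4: Δl = 3.1/cos21.9° = 3.341 m; N'_4 = 466·cos21.9° = 432.4; c'Δl = 36.08; W sinα = 173.8
Slice 5: Δl = 2.9/cos32.3° = 3.431 m; N'_5 = 412·cos32.3° = 348.2; c'Δl = 37.05; W sinα = 220.2
Slice 6: Δl = 1.9/cos41.7° = 2.545 m; N'_6 = 198·cos41.7° = 147.8; c'Δl = 27.48; W sinα = 131.7
Slice 7: Δl = 3.0/cos52.9° = 4.973 m; N'_7 = 146·cos52.9° = 88.1; c'Δl = 53.71; W sinα = 116.4
Σc'Δl = 235.1 kN/m; ΣN' = 1535.8 kN/m; ΣW sinα = 717.6 kN/m
Resisting = 235.1 + 1535.8·tan28.0° = 235.1 + 816.6 = 1051.6 kN/m
FS = 1051.6 / 717.6 = 1.465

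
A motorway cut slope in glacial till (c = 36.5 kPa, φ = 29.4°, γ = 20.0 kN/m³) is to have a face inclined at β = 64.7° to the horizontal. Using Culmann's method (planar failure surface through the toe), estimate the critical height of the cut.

H_c = 31.27 m

Culmann's analysis gives the critical failure plane at α_cr = (β + φ)/2 = (64.7 + 29.4)/2 = 47.0°, and the critical height
H_c = (4c/γ) · sinβ cosφ / [1 − cos(β − φ)]
    = (4·36.5/20.0) · sin64.7°·cos29.4° / [1 − cos(35.3°)]
    = 7.300 · 0.9041·0.8712 / [1 − 0.8161]
    = 7.300 · 0.7876 / 0.1839
    = 31.27 m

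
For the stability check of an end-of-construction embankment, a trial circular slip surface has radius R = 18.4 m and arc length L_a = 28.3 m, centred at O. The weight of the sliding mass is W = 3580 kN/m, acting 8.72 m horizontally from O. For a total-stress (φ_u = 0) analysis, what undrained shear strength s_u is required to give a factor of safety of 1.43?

s_u = 85.7 kPa

FS = s_u·L_a·R / (W·d), so s_u = FS·W·d / (L_a·R).
s_u = 1.43·3580·8.72 / (28.30·18.4) = 44641.2 / 520.72 = 85.73 kPa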